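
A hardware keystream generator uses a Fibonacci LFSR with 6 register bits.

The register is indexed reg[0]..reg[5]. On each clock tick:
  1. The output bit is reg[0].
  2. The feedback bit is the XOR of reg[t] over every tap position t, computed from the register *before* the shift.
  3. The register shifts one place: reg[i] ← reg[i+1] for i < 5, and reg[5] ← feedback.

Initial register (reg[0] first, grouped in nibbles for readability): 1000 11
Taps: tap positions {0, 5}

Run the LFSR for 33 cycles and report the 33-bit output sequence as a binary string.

100011000010000011111101010110011

k : reg_k → out_k, fb_k
0: 100011 → 1, fb=0
1: 000110 → 0, fb=0
2: 001100 → 0, fb=0
3: 011000 → 0, fb=0
4: 110000 → 1, fb=1
5: 100001 → 1, fb=0
6: 000010 → 0, fb=0
7: 000100 → 0, fb=0
8: 001000 → 0, fb=0
9: 010000 → 0, fb=0
10: 100000 → 1, fb=1
11: 000001 → 0, fb=1
12: 000011 → 0, fb=1
13: 000111 → 0, fb=1
14: 001111 → 0, fb=1
15: 011111 → 0, fb=1
16: 111111 → 1, fb=0
17: 111110 → 1, fb=1
18: 111101 → 1, fb=0
19: 111010 → 1, fb=1
20: 110101 → 1, fb=0
21: 101010 → 1, fb=1
22: 010101 → 0, fb=1
23: 101011 → 1, fb=0
24: 010110 → 0, fb=0
25: 101100 → 1, fb=1
26: 011001 → 0, fb=1
27: 110011 → 1, fb=0
28: 100110 → 1, fb=1
29: 001101 → 0, fb=1
30: 011011 → 0, fb=1
31: 110111 → 1, fb=0
32: 101110 → 1, fb=1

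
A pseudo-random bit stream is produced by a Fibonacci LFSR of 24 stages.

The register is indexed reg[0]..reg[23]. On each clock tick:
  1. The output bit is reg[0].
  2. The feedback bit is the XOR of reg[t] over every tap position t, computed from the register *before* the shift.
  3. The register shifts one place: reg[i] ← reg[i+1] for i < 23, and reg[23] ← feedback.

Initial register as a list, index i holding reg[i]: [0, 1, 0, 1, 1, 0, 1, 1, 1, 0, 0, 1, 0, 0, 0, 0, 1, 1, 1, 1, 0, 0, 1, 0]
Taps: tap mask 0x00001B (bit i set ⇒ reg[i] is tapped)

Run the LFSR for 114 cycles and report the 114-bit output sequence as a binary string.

010110111001000011110010100010010011100110101011010000010001110100010011110110100001111010010111000111110011111001

k : reg_k → out_k, fb_k
0: 010110111001000011110010 → 0, fb=1
1: 101101110010000111100101 → 1, fb=0
2: 011011100100001111001010 → 0, fb=0
3: 110111001000011110010100 → 1, fb=0
4: 101110010000111100101000 → 1, fb=1
5: 011100100001111001010001 → 0, fb=0
6: 111001000011110010100010 → 1, fb=0
7: 110010000111100101000100 → 1, fb=1
8: 100100001111001010001001 → 1, fb=0
9: 001000011110010100010010 → 0, fb=0
10: 010000111100101000100100 → 0, fb=1
11: 100001111001010001001001 → 1, fb=1
12: 000011110010100010010011 → 0, fb=1
13: 000111100101000100100111 → 0, fb=0
14: 001111001010001001001110 → 0, fb=0
15: 011110010100010010011100 → 0, fb=1
16: 111100101000100100111001 → 1, fb=1
17: 111001010001001001110011 → 1, fb=0
18: 110010100010010011100110 → 1, fb=1
19: 100101000100100111001101 → 1, fb=0
20: 001010001001001110011010 → 0, fb=1
21: 010100010010011100110101 → 0, fb=0
22: 101000100100111001101010 → 1, fb=1
23: 010001001001110011010101 → 0, fb=1
24: 100010010011100110101011 → 1, fb=0
25: 000100100111001101010110 → 0, fb=1
26: 001001001110011010101101 → 0, fb=0
27: 010010011100110101011010 → 0, fb=0
28: 100100111001101010110100 → 1, fb=0
29: 001001110011010101101000 → 0, fb=0
30: 010011100110101011010000 → 0, fb=0
31: 100111001101010110100000 → 1, fb=1
32: 001110011010101101000001 → 0, fb=0
33: 011100110101011010000010 → 0, fb=0
34: 111001101010110100000100 → 1, fb=0
35: 110011010101101000001000 → 1, fb=1
36: 100110101011010000010001 → 1, fb=1
37: 001101010110100000100011 → 0, fb=1
38: 011010101101000001000111 → 0, fb=0
39: 110101011010000010001110 → 1, fb=1
40: 101010110100000100011101 → 1, fb=0
41: 010101101000001000111010 → 0, fb=0
42: 101011010000010001110100 → 1, fb=0
43: 010110100000100011101000 → 0, fb=1
44: 101101000001000111010001 → 1, fb=0
45: 011010000010001110100010 → 0, fb=0
46: 110100000100011101000100 → 1, fb=1
47: 101000001000111010001001 → 1, fb=1
48: 010000010001110100010011 → 0, fb=1
49: 100000100011101000100111 → 1, fb=1
50: 000001000111010001001111 → 0, fb=0
51: 000010001110100010011110 → 0, fb=1
52: 000100011101000100111101 → 0, fb=1
53: 001000111010001001111011 → 0, fb=0
54: 010001110100010011110110 → 0, fb=1
55: 100011101000100111101101 → 1, fb=0
56: 000111010001001111011010 → 0, fb=0
57: 001110100010011110110100 → 0, fb=0
58: 011101000100111101101000 → 0, fb=0
59: 111010001001111011010000 → 1, fb=1
60: 110100010011110110100001 → 1, fb=1
61: 101000100111101101000011 → 1, fb=1
62: 010001001111011010000111 → 0, fb=1
63: 100010011110110100001111 → 1, fb=0
64: 000100111101101000011110 → 0, fb=1
65: 001001111011010000111101 → 0, fb=0
66: 010011110110100001111010 → 0, fb=0
67: 100111101101000011110100 → 1, fb=1
68: 001111011010000111101001 → 0, fb=0
69: 011110110100001111010010 → 0, fb=1
70: 111101101000011110100101 → 1, fb=1
71: 111011010000111101001011 → 1, fb=1
72: 110110100001111010010111 → 1, fb=0
73: 101101000011110100101110 → 1, fb=0
74: 011010000111101001011100 → 0, fb=0
75: 110100001111010010111000 → 1, fb=1
76: 101000011110100101110001 → 1, fb=1
77: 010000111101001011100011 → 0, fb=1
78: 100001111010010111000111 → 1, fb=1
79: 000011110100101110001111 → 0, fb=1
80: 000111101001011100011111 → 0, fb=0
81: 001111010010111000111110 → 0, fb=0
82: 011110100101110001111100 → 0, fb=1
83: 111101001011100011111001 → 1, fb=1
84: 111010010111000111110011 → 1, fb=1
85: 110100101110001111100111 → 1, fb=1
86: 101001011100011111001111 → 1, fb=1
87: 010010111000111110011111 → 0, fb=0
88: 100101110001111100111110 → 1, fb=0
89: 001011100011111001111100 → 0, fb=1
90: 010111000111110011111001 → 0, fb=1
91: 101110001111100111110011 → 1, fb=1
92: 011100011111001111100111 → 0, fb=0
93: 111000111110011111001110 → 1, fb=0
94: 110001111100111110011100 → 1, fb=0
95: 100011111001111100111000 → 1, fb=0
96: 000111110011111001110000 → 0, fb=0
97: 001111100111110011100000 → 0, fb=0
98: 011111001111100111000000 → 0, fb=1
99: 111110011111001110000001 → 1, fb=0
100: 111100111110011100000010 → 1, fb=1
101: 111001111100111000000101 → 1, fb=0
102: 110011111001110000001010 → 1, fb=1
103: 100111110011100000010101 → 1, fb=1
104: 001111100111000000101011 → 0, fb=0
105: 011111001110000001010110 → 0, fb=1
106: 111110011100000010101101 → 1, fb=0
107: 111100111000000101011010 → 1, fb=1
108: 111001110000001010110101 → 1, fb=0
109: 110011100000010101101010 → 1, fb=1
110: 100111000000101011010101 → 1, fb=1
111: 001110000001010110101011 → 0, fb=0
112: 011100000010101101010110 → 0, fb=0
113: 111000000101011010101100 → 1, fb=0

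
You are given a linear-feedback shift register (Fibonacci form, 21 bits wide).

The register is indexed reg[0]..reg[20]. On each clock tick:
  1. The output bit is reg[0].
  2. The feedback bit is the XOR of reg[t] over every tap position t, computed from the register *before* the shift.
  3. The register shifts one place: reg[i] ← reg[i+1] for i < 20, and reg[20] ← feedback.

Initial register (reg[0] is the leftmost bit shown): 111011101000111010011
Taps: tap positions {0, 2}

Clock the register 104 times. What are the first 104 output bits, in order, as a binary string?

k : reg_k → out_k, fb_k
0: 111011101000111010011 → 1, fb=0
1: 110111010001110100110 → 1, fb=1
2: 101110100011101001101 → 1, fb=0
3: 011101000111010011010 → 0, fb=1
4: 111010001110100110101 → 1, fb=0
5: 110100011101001101010 → 1, fb=1
6: 101000111010011010101 → 1, fb=0
7: 010001110100110101010 → 0, fb=0
8: 100011101001101010100 → 1, fb=1
9: 000111010011010101001 → 0, fb=0
10: 001110100110101010010 → 0, fb=1
11: 011101001101010100101 → 0, fb=1
12: 111010011010101001011 → 1, fb=0
13: 110100110101010010110 → 1, fb=1
14: 101001101010100101101 → 1, fb=0
15: 010011010101001011010 → 0, fb=0
16: 100110101010010110100 → 1, fb=1
17: 001101010100101101001 → 0, fb=1
18: 011010101001011010011 → 0, fb=1
19: 110101010010110100111 → 1, fb=1
20: 101010100101101001111 → 1, fb=0
21: 010101001011010011110 → 0, fb=0
22: 101010010110100111100 → 1, fb=0
23: 010100101101001111000 → 0, fb=0
24: 101001011010011110000 → 1, fb=0
25: 010010110100111100000 → 0, fb=0
26: 100101101001111000000 → 1, fb=1
27: 001011010011110000001 → 0, fb=1
28: 010110100111100000011 → 0, fb=0
29: 101101001111000000110 → 1, fb=0
30: 011010011110000001100 → 0, fb=1
31: 110100111100000011001 → 1, fb=1
32: 101001111000000110011 → 1, fb=0
33: 010011110000001100110 → 0, fb=0
34: 100111100000011001100 → 1, fb=1
35: 001111000000110011001 → 0, fb=1
36: 011110000001100110011 → 0, fb=1
37: 111100000011001100111 → 1, fb=0
38: 111000000110011001110 → 1, fb=0
39: 110000001100110011100 → 1, fb=1
40: 100000011001100111001 → 1, fb=1
41: 000000110011001110011 → 0, fb=0
42: 000001100110011100110 → 0, fb=0
43: 000011001100111001100 → 0, fb=0
44: 000110011001110011000 → 0, fb=0
45: 001100110011100110000 → 0, fb=1
46: 011001100111001100001 → 0, fb=1
47: 110011001110011000011 → 1, fb=1
48: 100110011100110000111 → 1, fb=1
49: 001100111001100001111 → 0, fb=1
50: 011001110011000011111 → 0, fb=1
51: 110011100110000111111 → 1, fb=1
52: 100111001100001111111 → 1, fb=1
53: 001110011000011111111 → 0, fb=1
54: 011100110000111111111 → 0, fb=1
55: 111001100001111111111 → 1, fb=0
56: 110011000011111111110 → 1, fb=1
57: 100110000111111111101 → 1, fb=1
58: 001100001111111111011 → 0, fb=1
59: 011000011111111110111 → 0, fb=1
60: 110000111111111101111 → 1, fb=1
61: 100001111111111011111 → 1, fb=1
62: 000011111111110111111 → 0, fb=0
63: 000111111111101111110 → 0, fb=0
64: 001111111111011111100 → 0, fb=1
65: 011111111110111111001 → 0, fb=1
66: 111111111101111110011 → 1, fb=0
67: 111111111011111100110 → 1, fb=0
68: 111111110111111001100 → 1, fb=0
69: 111111101111110011000 → 1, fb=0
70: 111111011111100110000 → 1, fb=0
71: 111110111111001100000 → 1, fb=0
72: 111101111110011000000 → 1, fb=0
73: 111011111100110000000 → 1, fb=0
74: 110111111001100000000 → 1, fb=1
75: 101111110011000000001 → 1, fb=0
76: 011111100110000000010 → 0, fb=1
77: 111111001100000000101 → 1, fb=0
78: 111110011000000001010 → 1, fb=0
79: 111100110000000010100 → 1, fb=0
80: 111001100000000101000 → 1, fb=0
81: 110011000000001010000 → 1, fb=1
82: 100110000000010100001 → 1, fb=1
83: 001100000000101000011 → 0, fb=1
84: 011000000001010000111 → 0, fb=1
85: 110000000010100001111 → 1, fb=1
86: 100000000101000011111 → 1, fb=1
87: 000000001010000111111 → 0, fb=0
88: 000000010100001111110 → 0, fb=0
89: 000000101000011111100 → 0, fb=0
90: 000001010000111111000 → 0, fb=0
91: 000010100001111110000 → 0, fb=0
92: 000101000011111100000 → 0, fb=0
93: 001010000111111000000 → 0, fb=1
94: 010100001111110000001 → 0, fb=0
95: 101000011111100000010 → 1, fb=0
96: 010000111111000000100 → 0, fb=0
97: 100001111110000001000 → 1, fb=1
98: 000011111100000010001 → 0, fb=0
99: 000111111000000100010 → 0, fb=0
100: 001111110000001000100 → 0, fb=1
101: 011111100000010001001 → 0, fb=1
102: 111111000000100010011 → 1, fb=0
103: 111110000001000100110 → 1, fb=0

11101110100011101001101010100101101001111000000110011001110011000011111111110111111001100000000101000011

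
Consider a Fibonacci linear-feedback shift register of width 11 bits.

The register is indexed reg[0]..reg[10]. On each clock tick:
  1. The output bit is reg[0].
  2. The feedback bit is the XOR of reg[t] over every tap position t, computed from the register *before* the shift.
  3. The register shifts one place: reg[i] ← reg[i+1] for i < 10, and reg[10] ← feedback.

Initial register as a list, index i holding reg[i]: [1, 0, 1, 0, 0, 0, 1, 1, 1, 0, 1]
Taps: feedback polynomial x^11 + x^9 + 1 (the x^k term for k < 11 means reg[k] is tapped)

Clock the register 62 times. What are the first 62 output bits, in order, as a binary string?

10100011101110101100011011100000111001010100111101110100110110

tick  register→output (feedback)
  0  10100011101→1 (1)
  1  01000111011→0 (1)
  2  10001110111→1 (0)
  3  00011101110→0 (1)
  4  00111011101→0 (0)
  5  01110111010→0 (1)
  6  11101110101→1 (1)
  7  11011101011→1 (0)
  8  10111010110→1 (0)
  9  01110101100→0 (0)
 10  11101011000→1 (1)
 11  11010110001→1 (1)
 12  10101100011→1 (0)
 13  01011000110→0 (1)
 14  10110001101→1 (1)
 15  01100011011→0 (1)
 16  11000110111→1 (0)
 17  10001101110→1 (0)
 18  00011011100→0 (0)
 19  00110111000→0 (0)
 20  01101110000→0 (0)
 21  11011100000→1 (1)
 22  10111000001→1 (1)
 23  01110000011→0 (1)
 24  11100000111→1 (0)
 25  11000001110→1 (0)
 26  10000011100→1 (1)
 27  00000111001→0 (0)
 28  00001110010→0 (1)
 29  00011100101→0 (0)
 30  00111001010→0 (1)
 31  01110010101→0 (0)
 32  11100101010→1 (0)
 33  11001010100→1 (1)
 34  10010101001→1 (1)
 35  00101010011→0 (1)
 36  01010100111→0 (1)
 37  10101001111→1 (0)
 38  01010011110→0 (1)
 39  10100111101→1 (1)
 40  01001111011→0 (1)
 41  10011110111→1 (0)
 42  00111101110→0 (1)
 43  01111011101→0 (0)
 44  11110111010→1 (0)
 45  11101110100→1 (1)
 46  11011101001→1 (1)
 47  10111010011→1 (0)
 48  01110100110→0 (1)
 49  11101001101→1 (1)
 50  11010011011→1 (0)
 51  10100110110→1 (0)
 52  01001101100→0 (0)
 53  10011011000→1 (1)
 54  00110110001→0 (0)
 55  01101100010→0 (1)
 56  11011000101→1 (1)
 57  10110001011→1 (0)
 58  01100010110→0 (1)
 59  11000101101→1 (1)
 60  10001011011→1 (0)
 61  00010110110→0 (1)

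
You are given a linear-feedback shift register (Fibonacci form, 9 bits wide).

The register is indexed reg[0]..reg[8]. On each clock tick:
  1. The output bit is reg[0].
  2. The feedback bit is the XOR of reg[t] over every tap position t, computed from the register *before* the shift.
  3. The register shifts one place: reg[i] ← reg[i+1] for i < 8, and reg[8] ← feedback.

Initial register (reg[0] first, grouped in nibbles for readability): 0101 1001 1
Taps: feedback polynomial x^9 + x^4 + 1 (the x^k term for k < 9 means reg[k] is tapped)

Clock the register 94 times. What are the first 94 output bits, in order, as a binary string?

0101100111100011111011101000001101011011011101100000101101011111010101010000001010010101111001

k : reg_k → out_k, fb_k
0: 010110011 → 0, fb=1
1: 101100111 → 1, fb=1
2: 011001111 → 0, fb=0
3: 110011110 → 1, fb=0
4: 100111100 → 1, fb=0
5: 001111000 → 0, fb=1
6: 011110001 → 0, fb=1
7: 111100011 → 1, fb=1
8: 111000111 → 1, fb=1
9: 110001111 → 1, fb=1
10: 100011111 → 1, fb=0
11: 000111110 → 0, fb=1
12: 001111101 → 0, fb=1
13: 011111011 → 0, fb=1
14: 111110111 → 1, fb=0
15: 111101110 → 1, fb=1
16: 111011101 → 1, fb=0
17: 110111010 → 1, fb=0
18: 101110100 → 1, fb=0
19: 011101000 → 0, fb=0
20: 111010000 → 1, fb=0
21: 110100000 → 1, fb=1
22: 101000001 → 1, fb=1
23: 010000011 → 0, fb=0
24: 100000110 → 1, fb=1
25: 000001101 → 0, fb=0
26: 000011010 → 0, fb=1
27: 000110101 → 0, fb=1
28: 001101011 → 0, fb=0
29: 011010110 → 0, fb=1
30: 110101101 → 1, fb=1
31: 101011011 → 1, fb=0
32: 010110110 → 0, fb=1
33: 101101101 → 1, fb=1
34: 011011011 → 0, fb=1
35: 110110111 → 1, fb=0
36: 101101110 → 1, fb=1
37: 011011101 → 0, fb=1
38: 110111011 → 1, fb=0
39: 101110110 → 1, fb=0
40: 011101100 → 0, fb=0
41: 111011000 → 1, fb=0
42: 110110000 → 1, fb=0
43: 101100000 → 1, fb=1
44: 011000001 → 0, fb=0
45: 110000010 → 1, fb=1
46: 100000101 → 1, fb=1
47: 000001011 → 0, fb=0
48: 000010110 → 0, fb=1
49: 000101101 → 0, fb=0
50: 001011010 → 0, fb=1
51: 010110101 → 0, fb=1
52: 101101011 → 1, fb=1
53: 011010111 → 0, fb=1
54: 110101111 → 1, fb=1
55: 101011111 → 1, fb=0
56: 010111110 → 0, fb=1
57: 101111101 → 1, fb=0
58: 011111010 → 0, fb=1
59: 111110101 → 1, fb=0
60: 111101010 → 1, fb=1
61: 111010101 → 1, fb=0
62: 110101010 → 1, fb=1
63: 101010101 → 1, fb=0
64: 010101010 → 0, fb=0
65: 101010100 → 1, fb=0
66: 010101000 → 0, fb=0
67: 101010000 → 1, fb=0
68: 010100000 → 0, fb=0
69: 101000000 → 1, fb=1
70: 010000001 → 0, fb=0
71: 100000010 → 1, fb=1
72: 000000101 → 0, fb=0
73: 000001010 → 0, fb=0
74: 000010100 → 0, fb=1
75: 000101001 → 0, fb=0
76: 001010010 → 0, fb=1
77: 010100101 → 0, fb=0
78: 101001010 → 1, fb=1
79: 010010101 → 0, fb=1
80: 100101011 → 1, fb=1
81: 001010111 → 0, fb=1
82: 010101111 → 0, fb=0
83: 101011110 → 1, fb=0
84: 010111100 → 0, fb=1
85: 101111001 → 1, fb=0
86: 011110010 → 0, fb=1
87: 111100101 → 1, fb=1
88: 111001011 → 1, fb=1
89: 110010111 → 1, fb=0
90: 100101110 → 1, fb=1
91: 001011101 → 0, fb=1
92: 010111011 → 0, fb=1
93: 101110111 → 1, fb=0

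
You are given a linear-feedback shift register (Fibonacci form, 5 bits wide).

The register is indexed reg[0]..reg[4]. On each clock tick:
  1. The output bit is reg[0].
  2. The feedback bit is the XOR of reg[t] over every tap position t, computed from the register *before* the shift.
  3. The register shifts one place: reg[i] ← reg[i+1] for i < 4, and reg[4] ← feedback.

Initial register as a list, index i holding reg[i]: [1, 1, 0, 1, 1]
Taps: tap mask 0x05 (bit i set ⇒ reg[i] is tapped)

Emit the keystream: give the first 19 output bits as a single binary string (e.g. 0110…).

1101110101000010010

step | reg (before) | out | fb
   0 | 11011 | 1 | 1
   1 | 10111 | 1 | 0
   2 | 01110 | 0 | 1
   3 | 11101 | 1 | 0
   4 | 11010 | 1 | 1
   5 | 10101 | 1 | 0
   6 | 01010 | 0 | 0
   7 | 10100 | 1 | 0
   8 | 01000 | 0 | 0
   9 | 10000 | 1 | 1
  10 | 00001 | 0 | 0
  11 | 00010 | 0 | 0
  12 | 00100 | 0 | 1
  13 | 01001 | 0 | 0
  14 | 10010 | 1 | 1
  15 | 00101 | 0 | 1
  16 | 01011 | 0 | 0
  17 | 10110 | 1 | 0
  18 | 01100 | 0 | 1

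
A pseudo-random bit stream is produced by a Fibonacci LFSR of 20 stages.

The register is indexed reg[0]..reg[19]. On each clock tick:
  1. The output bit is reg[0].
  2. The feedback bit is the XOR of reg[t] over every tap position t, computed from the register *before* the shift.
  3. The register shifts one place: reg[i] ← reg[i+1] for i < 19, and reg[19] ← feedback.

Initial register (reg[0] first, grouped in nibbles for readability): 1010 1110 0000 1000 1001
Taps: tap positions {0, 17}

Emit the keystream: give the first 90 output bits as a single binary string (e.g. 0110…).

tick  register→output (feedback)
  0  10101110000010001001→1 (1)
  1  01011100000100010011→0 (0)
  2  10111000001000100110→1 (0)
  3  01110000010001001100→0 (1)
  4  11100000100010011001→1 (1)
  5  11000001000100110011→1 (1)
  6  10000010001001100111→1 (0)
  7  00000100010011001110→0 (1)
  8  00001000100110011101→0 (1)
  9  00010001001100111011→0 (0)
 10  00100010011001110110→0 (1)
 11  01000100110011101101→0 (1)
 12  10001001100111011011→1 (1)
 13  00010011001110110111→0 (1)
 14  00100110011101101111→0 (1)
 15  01001100111011011111→0 (1)
 16  10011001110110111111→1 (0)
 17  00110011101101111110→0 (1)
 18  01100111011011111101→0 (1)
 19  11001110110111111011→1 (1)
 20  10011101101111110111→1 (0)
 21  00111011011111101110→0 (1)
 22  01110110111111011101→0 (1)
 23  11101101111110111011→1 (1)
 24  11011011111101110111→1 (0)
 25  10110111111011101110→1 (0)
 26  01101111110111011100→0 (1)
 27  11011111101110111001→1 (1)
 28  10111111011101110011→1 (1)
 29  01111110111011100111→0 (1)
 30  11111101110111001111→1 (0)
 31  11111011101110011110→1 (0)
 32  11110111011100111100→1 (0)
 33  11101110111001111000→1 (1)
 34  11011101110011110001→1 (1)
 35  10111011100111100011→1 (1)
 36  01110111001111000111→0 (1)
 37  11101110011110001111→1 (0)
 38  11011100111100011110→1 (0)
 39  10111001111000111100→1 (0)
 40  01110011110001111000→0 (0)
 41  11100111100011110000→1 (1)
 42  11001111000111100001→1 (1)
 43  10011110001111000011→1 (1)
 44  00111100011110000111→0 (1)
 45  01111000111100001111→0 (1)
 46  11110001111000011111→1 (0)
 47  11100011110000111110→1 (0)
 48  11000111100001111100→1 (0)
 49  10001111000011111000→1 (1)
 50  00011110000111110001→0 (0)
 51  00111100001111100010→0 (0)
 52  01111000011111000100→0 (1)
 53  11110000111110001001→1 (1)
 54  11100001111100010011→1 (1)
 55  11000011111000100111→1 (0)
 56  10000111110001001110→1 (0)
 57  00001111100010011100→0 (1)
 58  00011111000100111001→0 (0)
 59  00111110001001110010→0 (0)
 60  01111100010011100100→0 (1)
 61  11111000100111001001→1 (1)
 62  11110001001110010011→1 (1)
 63  11100010011100100111→1 (0)
 64  11000100111001001110→1 (0)
 65  10001001110010011100→1 (0)
 66  00010011100100111000→0 (0)
 67  00100111001001110000→0 (0)
 68  01001110010011100000→0 (0)
 69  10011100100111000000→1 (1)
 70  00111001001110000001→0 (0)
 71  01110010011100000010→0 (0)
 72  11100100111000000100→1 (0)
 73  11001001110000001000→1 (1)
 74  10010011100000010001→1 (1)
 75  00100111000000100011→0 (0)
 76  01001110000001000110→0 (1)
 77  10011100000010001101→1 (0)
 78  00111000000100011010→0 (0)
 79  01110000001000110100→0 (1)
 80  11100000010001101001→1 (1)
 81  11000000100011010011→1 (1)
 82  10000001000110100111→1 (0)
 83  00000010001101001110→0 (1)
 84  00000100011010011101→0 (1)
 85  00001000110100111011→0 (0)
 86  00010001101001110110→0 (1)
 87  00100011010011101101→0 (1)
 88  01000110100111011011→0 (0)
 89  10001101001110110110→1 (0)

101011100000100010011001110110111111011101110011110001111000011111000100111001001110000001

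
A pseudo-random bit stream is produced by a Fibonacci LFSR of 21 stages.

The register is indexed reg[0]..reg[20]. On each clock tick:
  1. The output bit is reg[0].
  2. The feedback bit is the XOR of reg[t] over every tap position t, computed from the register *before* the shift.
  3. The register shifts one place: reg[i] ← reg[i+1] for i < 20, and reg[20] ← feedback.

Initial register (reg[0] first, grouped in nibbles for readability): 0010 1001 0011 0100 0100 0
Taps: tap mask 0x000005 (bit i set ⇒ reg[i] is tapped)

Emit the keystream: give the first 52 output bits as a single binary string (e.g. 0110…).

k : reg_k → out_k, fb_k
0: 001010010011010001000 → 0, fb=1
1: 010100100110100010001 → 0, fb=0
2: 101001001101000100010 → 1, fb=0
3: 010010011010001000100 → 0, fb=0
4: 100100110100010001000 → 1, fb=1
5: 001001101000100010001 → 0, fb=1
6: 010011010001000100011 → 0, fb=0
7: 100110100010001000110 → 1, fb=1
8: 001101000100010001101 → 0, fb=1
9: 011010001000100011011 → 0, fb=1
10: 110100010001000110111 → 1, fb=1
11: 101000100010001101111 → 1, fb=0
12: 010001000100011011110 → 0, fb=0
13: 100010001000110111100 → 1, fb=1
14: 000100010001101111001 → 0, fb=0
15: 001000100011011110010 → 0, fb=1
16: 010001000110111100101 → 0, fb=0
17: 100010001101111001010 → 1, fb=1
18: 000100011011110010101 → 0, fb=0
19: 001000110111100101010 → 0, fb=1
20: 010001101111001010101 → 0, fb=0
21: 100011011110010101010 → 1, fb=1
22: 000110111100101010101 → 0, fb=0
23: 001101111001010101010 → 0, fb=1
24: 011011110010101010101 → 0, fb=1
25: 110111100101010101011 → 1, fb=1
26: 101111001010101010111 → 1, fb=0
27: 011110010101010101110 → 0, fb=1
28: 111100101010101011101 → 1, fb=0
29: 111001010101010111010 → 1, fb=0
30: 110010101010101110100 → 1, fb=1
31: 100101010101011101001 → 1, fb=1
32: 001010101010111010011 → 0, fb=1
33: 010101010101110100111 → 0, fb=0
34: 101010101011101001110 → 1, fb=0
35: 010101010111010011100 → 0, fb=0
36: 101010101110100111000 → 1, fb=0
37: 010101011101001110000 → 0, fb=0
38: 101010111010011100000 → 1, fb=0
39: 010101110100111000000 → 0, fb=0
40: 101011101001110000000 → 1, fb=0
41: 010111010011100000000 → 0, fb=0
42: 101110100111000000000 → 1, fb=0
43: 011101001110000000000 → 0, fb=1
44: 111010011100000000001 → 1, fb=0
45: 110100111000000000010 → 1, fb=1
46: 101001110000000000101 → 1, fb=0
47: 010011100000000001010 → 0, fb=0
48: 100111000000000010100 → 1, fb=1
49: 001110000000000101001 → 0, fb=1
50: 011100000000001010011 → 0, fb=1
51: 111000000000010100111 → 1, fb=0

0010100100110100010001000110111100101010101011101001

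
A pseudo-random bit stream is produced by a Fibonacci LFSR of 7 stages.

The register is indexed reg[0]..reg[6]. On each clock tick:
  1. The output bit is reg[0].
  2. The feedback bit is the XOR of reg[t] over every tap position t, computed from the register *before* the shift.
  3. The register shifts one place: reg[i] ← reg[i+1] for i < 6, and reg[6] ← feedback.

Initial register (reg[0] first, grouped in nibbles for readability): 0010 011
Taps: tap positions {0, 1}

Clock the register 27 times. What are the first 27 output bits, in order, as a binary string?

k : reg_k → out_k, fb_k
0: 0010011 → 0, fb=0
1: 0100110 → 0, fb=1
2: 1001101 → 1, fb=1
3: 0011011 → 0, fb=0
4: 0110110 → 0, fb=1
5: 1101101 → 1, fb=0
6: 1011010 → 1, fb=1
7: 0110101 → 0, fb=1
8: 1101011 → 1, fb=0
9: 1010110 → 1, fb=1
10: 0101101 → 0, fb=1
11: 1011011 → 1, fb=1
12: 0110111 → 0, fb=1
13: 1101111 → 1, fb=0
14: 1011110 → 1, fb=1
15: 0111101 → 0, fb=1
16: 1111011 → 1, fb=0
17: 1110110 → 1, fb=0
18: 1101100 → 1, fb=0
19: 1011000 → 1, fb=1
20: 0110001 → 0, fb=1
21: 1100011 → 1, fb=0
22: 1000110 → 1, fb=1
23: 0001101 → 0, fb=0
24: 0011010 → 0, fb=0
25: 0110100 → 0, fb=1
26: 1101001 → 1, fb=0

001001101101011011110110001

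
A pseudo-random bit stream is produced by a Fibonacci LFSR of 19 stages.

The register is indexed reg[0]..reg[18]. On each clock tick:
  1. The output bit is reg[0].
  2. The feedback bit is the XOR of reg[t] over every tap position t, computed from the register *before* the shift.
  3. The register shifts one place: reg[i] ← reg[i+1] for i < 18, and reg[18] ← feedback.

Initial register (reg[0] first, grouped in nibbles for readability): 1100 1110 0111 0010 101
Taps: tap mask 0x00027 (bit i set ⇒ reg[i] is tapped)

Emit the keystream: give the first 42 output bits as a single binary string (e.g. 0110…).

step | reg (before) | out | fb
   0 | 1100111001110010101 | 1 | 1
   1 | 1001110011100101011 | 1 | 0
   2 | 0011100111001010110 | 0 | 1
   3 | 0111001110010101101 | 0 | 0
   4 | 1110011100101011010 | 1 | 0
   5 | 1100111001010110100 | 1 | 1
   6 | 1001110010101101001 | 1 | 0
   7 | 0011100101011010010 | 0 | 1
   8 | 0111001010110100101 | 0 | 0
   9 | 1110010101101001010 | 1 | 0
  10 | 1100101011010010100 | 1 | 0
  11 | 1001010110100101000 | 1 | 0
  12 | 0010101101001010000 | 0 | 1
  13 | 0101011010010100001 | 0 | 0
  14 | 1010110100101000010 | 1 | 1
  15 | 0101101001010000101 | 0 | 1
  16 | 1011010010100001011 | 1 | 1
  17 | 0110100101000010111 | 0 | 0
  18 | 1101001010000101110 | 1 | 0
  19 | 1010010100001011100 | 1 | 1
  20 | 0100101000010111001 | 0 | 1
  21 | 1001010000101110011 | 1 | 0
  22 | 0010100001011100110 | 0 | 1
  23 | 0101000010111001101 | 0 | 1
  24 | 1010000101110011011 | 1 | 0
  25 | 0100001011100110110 | 0 | 1
  26 | 1000010111001101101 | 1 | 0
  27 | 0000101110011011010 | 0 | 0
  28 | 0001011100110110100 | 0 | 1
  29 | 0010111001101101001 | 0 | 0
  30 | 0101110011011010010 | 0 | 0
  31 | 1011100110110100100 | 1 | 0
  32 | 0111001101101001000 | 0 | 0
  33 | 1110011011010010000 | 1 | 0
  34 | 1100110110100100000 | 1 | 1
  35 | 1001101101001000001 | 1 | 1
  36 | 0011011010010000011 | 0 | 0
  37 | 0110110100100000110 | 0 | 1
  38 | 1101101001000001101 | 1 | 0
  39 | 1011010010000011010 | 1 | 1
  40 | 0110100100000110101 | 0 | 0
  41 | 1101001000001101010 | 1 | 0

110011100111001010110100101000010111001101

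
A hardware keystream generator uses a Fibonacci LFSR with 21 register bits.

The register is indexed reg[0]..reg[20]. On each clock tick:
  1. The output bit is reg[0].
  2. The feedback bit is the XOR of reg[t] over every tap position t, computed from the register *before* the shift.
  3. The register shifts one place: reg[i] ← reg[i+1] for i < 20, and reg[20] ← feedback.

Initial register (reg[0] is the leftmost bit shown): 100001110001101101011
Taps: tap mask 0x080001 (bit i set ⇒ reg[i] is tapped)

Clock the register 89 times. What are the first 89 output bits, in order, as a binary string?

10000111000110110101101010011111000111011011101001100000110110110001011010101101101101011

step | reg (before) | out | fb
   0 | 100001110001101101011 | 1 | 0
   1 | 000011100011011010110 | 0 | 1
   2 | 000111000110110101101 | 0 | 0
   3 | 001110001101101011010 | 0 | 1
   4 | 011100011011010110101 | 0 | 0
   5 | 111000110110101101010 | 1 | 0
   6 | 110001101101011010100 | 1 | 1
   7 | 100011011010110101001 | 1 | 1
   8 | 000110110101101010011 | 0 | 1
   9 | 001101101011010100111 | 0 | 1
  10 | 011011010110101001111 | 0 | 1
  11 | 110110101101010011111 | 1 | 0
  12 | 101101011010100111110 | 1 | 0
  13 | 011010110101001111100 | 0 | 0
  14 | 110101101010011111000 | 1 | 1
  15 | 101011010100111110001 | 1 | 1
  16 | 010110101001111100011 | 0 | 1
  17 | 101101010011111000111 | 1 | 0
  18 | 011010100111110001110 | 0 | 1
  19 | 110101001111100011101 | 1 | 1
  20 | 101010011111000111011 | 1 | 0
  21 | 010100111110001110110 | 0 | 1
  22 | 101001111100011101101 | 1 | 1
  23 | 010011111000111011011 | 0 | 1
  24 | 100111110001110110111 | 1 | 0
  25 | 001111100011101101110 | 0 | 1
  26 | 011111000111011011101 | 0 | 0
  27 | 111110001110110111010 | 1 | 0
  28 | 111100011101101110100 | 1 | 1
  29 | 111000111011011101001 | 1 | 1
  30 | 110001110110111010011 | 1 | 0
  31 | 100011101101110100110 | 1 | 0
  32 | 000111011011101001100 | 0 | 0
  33 | 001110110111010011000 | 0 | 0
  34 | 011101101110100110000 | 0 | 0
  35 | 111011011101001100000 | 1 | 1
  36 | 110110111010011000001 | 1 | 1
  37 | 101101110100110000011 | 1 | 0
  38 | 011011101001100000110 | 0 | 1
  39 | 110111010011000001101 | 1 | 1
  40 | 101110100110000011011 | 1 | 0
  41 | 011101001100000110110 | 0 | 1
  42 | 111010011000001101101 | 1 | 1
  43 | 110100110000011011011 | 1 | 0
  44 | 101001100000110110110 | 1 | 0
  45 | 010011000001101101100 | 0 | 0
  46 | 100110000011011011000 | 1 | 1
  47 | 001100000110110110001 | 0 | 0
  48 | 011000001101101100010 | 0 | 1
  49 | 110000011011011000101 | 1 | 1
  50 | 100000110110110001011 | 1 | 0
  51 | 000001101101100010110 | 0 | 1
  52 | 000011011011000101101 | 0 | 0
  53 | 000110110110001011010 | 0 | 1
  54 | 001101101100010110101 | 0 | 0
  55 | 011011011000101101010 | 0 | 1
  56 | 110110110001011010101 | 1 | 1
  57 | 101101100010110101011 | 1 | 0
  58 | 011011000101101010110 | 0 | 1
  59 | 110110001011010101101 | 1 | 1
  60 | 101100010110101011011 | 1 | 0
  61 | 011000101101010110110 | 0 | 1
  62 | 110001011010101101101 | 1 | 1
  63 | 100010110101011011011 | 1 | 0
  64 | 000101101010110110110 | 0 | 1
  65 | 001011010101101101101 | 0 | 0
  66 | 010110101011011011010 | 0 | 1
  67 | 101101010110110110101 | 1 | 1
  68 | 011010101101101101011 | 0 | 1
  69 | 110101011011011010111 | 1 | 0
  70 | 101010110110110101110 | 1 | 0
  71 | 010101101101101011100 | 0 | 0
  72 | 101011011011010111000 | 1 | 1
  73 | 010110110110101110001 | 0 | 0
  74 | 101101101101011100010 | 1 | 0
  75 | 011011011010111000100 | 0 | 0
  76 | 110110110101110001000 | 1 | 1
  77 | 101101101011100010001 | 1 | 1
  78 | 011011010111000100011 | 0 | 1
  79 | 110110101110001000111 | 1 | 0
  80 | 101101011100010001110 | 1 | 0
  81 | 011010111000100011100 | 0 | 0
  82 | 110101110001000111000 | 1 | 1
  83 | 101011100010001110001 | 1 | 1
  84 | 010111000100011100011 | 0 | 1
  85 | 101110001000111000111 | 1 | 0
  86 | 011100010001110001110 | 0 | 1
  87 | 111000100011100011101 | 1 | 1
  88 | 110001000111000111011 | 1 | 0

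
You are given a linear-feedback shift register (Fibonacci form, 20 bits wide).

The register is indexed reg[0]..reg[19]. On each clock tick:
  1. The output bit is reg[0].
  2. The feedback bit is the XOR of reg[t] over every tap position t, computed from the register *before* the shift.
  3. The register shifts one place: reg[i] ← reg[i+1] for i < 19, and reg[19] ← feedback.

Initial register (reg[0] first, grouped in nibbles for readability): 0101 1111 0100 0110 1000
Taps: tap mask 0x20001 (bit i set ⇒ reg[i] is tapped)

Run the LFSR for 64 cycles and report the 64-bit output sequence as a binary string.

0101111101000110100001010101111110011011001100111000100010100111

k : reg_k → out_k, fb_k
0: 01011111010001101000 → 0, fb=0
1: 10111110100011010000 → 1, fb=1
2: 01111101000110100001 → 0, fb=0
3: 11111010001101000010 → 1, fb=1
4: 11110100011010000101 → 1, fb=0
5: 11101000110100001010 → 1, fb=1
6: 11010001101000010101 → 1, fb=0
7: 10100011010000101010 → 1, fb=1
8: 01000110100001010101 → 0, fb=1
9: 10001101000010101011 → 1, fb=1
10: 00011010000101010111 → 0, fb=1
11: 00110100001010101111 → 0, fb=1
12: 01101000010101011111 → 0, fb=1
13: 11010000101010111111 → 1, fb=0
14: 10100001010101111110 → 1, fb=0
15: 01000010101011111100 → 0, fb=1
16: 10000101010111111001 → 1, fb=1
17: 00001010101111110011 → 0, fb=0
18: 00010101011111100110 → 0, fb=1
19: 00101010111111001101 → 0, fb=1
20: 01010101111110011011 → 0, fb=0
21: 10101011111100110110 → 1, fb=0
22: 01010111111001101100 → 0, fb=1
23: 10101111110011011001 → 1, fb=1
24: 01011111100110110011 → 0, fb=0
25: 10111111001101100110 → 1, fb=0
26: 01111110011011001100 → 0, fb=1
27: 11111100110110011001 → 1, fb=1
28: 11111001101100110011 → 1, fb=1
29: 11110011011001100111 → 1, fb=0
30: 11100110110011001110 → 1, fb=0
31: 11001101100110011100 → 1, fb=0
32: 10011011001100111000 → 1, fb=1
33: 00110110011001110001 → 0, fb=0
34: 01101100110011100010 → 0, fb=0
35: 11011001100111000100 → 1, fb=0
36: 10110011001110001000 → 1, fb=1
37: 01100110011100010001 → 0, fb=0
38: 11001100111000100010 → 1, fb=1
39: 10011001110001000101 → 1, fb=0
40: 00110011100010001010 → 0, fb=0
41: 01100111000100010100 → 0, fb=1
42: 11001110001000101001 → 1, fb=1
43: 10011100010001010011 → 1, fb=1
44: 00111000100010100111 → 0, fb=1
45: 01110001000101001111 → 0, fb=1
46: 11100010001010011111 → 1, fb=0
47: 11000100010100111110 → 1, fb=0
48: 10001000101001111100 → 1, fb=0
49: 00010001010011111000 → 0, fb=0
50: 00100010100111110000 → 0, fb=0
51: 01000101001111100000 → 0, fb=0
52: 10001010011111000000 → 1, fb=1
53: 00010100111110000001 → 0, fb=0
54: 00101001111100000010 → 0, fb=0
55: 01010011111000000100 → 0, fb=1
56: 10100111110000001001 → 1, fb=1
57: 01001111100000010011 → 0, fb=0
58: 10011111000000100110 → 1, fb=0
59: 00111110000001001100 → 0, fb=1
60: 01111100000010011001 → 0, fb=0
61: 11111000000100110010 → 1, fb=1
62: 11110000001001100101 → 1, fb=0
63: 11100000010011001010 → 1, fb=1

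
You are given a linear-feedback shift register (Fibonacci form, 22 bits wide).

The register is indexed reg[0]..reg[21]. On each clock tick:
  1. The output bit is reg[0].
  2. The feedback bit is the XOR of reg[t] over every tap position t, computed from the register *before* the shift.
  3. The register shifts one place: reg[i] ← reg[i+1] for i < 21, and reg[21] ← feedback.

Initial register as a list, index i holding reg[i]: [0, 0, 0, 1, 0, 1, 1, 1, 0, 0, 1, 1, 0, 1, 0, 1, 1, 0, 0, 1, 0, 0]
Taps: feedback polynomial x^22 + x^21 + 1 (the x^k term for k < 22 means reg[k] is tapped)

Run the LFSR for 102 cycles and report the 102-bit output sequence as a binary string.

tick  register→output (feedback)
  0  0001011100110101100100→0 (0)
  1  0010111001101011001000→0 (0)
  2  0101110011010110010000→0 (0)
  3  1011100110101100100000→1 (1)
  4  0111001101011001000001→0 (1)
  5  1110011010110010000011→1 (0)
  6  1100110101100100000110→1 (1)
  7  1001101011001000001101→1 (0)
  8  0011010110010000011010→0 (0)
  9  0110101100100000110100→0 (0)
 10  1101011001000001101000→1 (1)
 11  1010110010000011010001→1 (0)
 12  0101100100000110100010→0 (0)
 13  1011001000001101000100→1 (1)
 14  0110010000011010001001→0 (1)
 15  1100100000110100010011→1 (0)
 16  1001000001101000100110→1 (1)
 17  0010000011010001001101→0 (1)
 18  0100000110100010011011→0 (1)
 19  1000001101000100110111→1 (0)
 20  0000011010001001101110→0 (0)
 21  0000110100010011011100→0 (0)
 22  0001101000100110111000→0 (0)
 23  0011010001001101110000→0 (0)
 24  0110100010011011100000→0 (0)
 25  1101000100110111000000→1 (1)
 26  1010001001101110000001→1 (0)
 27  0100010011011100000010→0 (0)
 28  1000100110111000000100→1 (1)
 29  0001001101110000001001→0 (1)
 30  0010011011100000010011→0 (1)
 31  0100110111000000100111→0 (1)
 32  1001101110000001001111→1 (0)
 33  0011011100000010011110→0 (0)
 34  0110111000000100111100→0 (0)
 35  1101110000001001111000→1 (1)
 36  1011100000010011110001→1 (0)
 37  0111000000100111100010→0 (0)
 38  1110000001001111000100→1 (1)
 39  1100000010011110001001→1 (0)
 40  1000000100111100010010→1 (1)
 41  0000001001111000100101→0 (1)
 42  0000010011110001001011→0 (1)
 43  0000100111100010010111→0 (1)
 44  0001001111000100101111→0 (1)
 45  0010011110001001011111→0 (1)
 46  0100111100010010111111→0 (1)
 47  1001111000100101111111→1 (0)
 48  0011110001001011111110→0 (0)
 49  0111100010010111111100→0 (0)
 50  1111000100101111111000→1 (1)
 51  1110001001011111110001→1 (0)
 52  1100010010111111100010→1 (1)
 53  1000100101111111000101→1 (0)
 54  0001001011111110001010→0 (0)
 55  0010010111111100010100→0 (0)
 56  0100101111111000101000→0 (0)
 57  1001011111110001010000→1 (1)
 58  0010111111100010100001→0 (1)
 59  0101111111000101000011→0 (1)
 60  1011111110001010000111→1 (0)
 61  0111111100010100001110→0 (0)
 62  1111111000101000011100→1 (1)
 63  1111110001010000111001→1 (0)
 64  1111100010100001110010→1 (1)
 65  1111000101000011100101→1 (0)
 66  1110001010000111001010→1 (1)
 67  1100010100001110010101→1 (0)
 68  1000101000011100101010→1 (1)
 69  0001010000111001010101→0 (1)
 70  0010100001110010101011→0 (1)
 71  0101000011100101010111→0 (1)
 72  1010000111001010101111→1 (0)
 73  0100001110010101011110→0 (0)
 74  1000011100101010111100→1 (1)
 75  0000111001010101111001→0 (1)
 76  0001110010101011110011→0 (1)
 77  0011100101010111100111→0 (1)
 78  0111001010101111001111→0 (1)
 79  1110010101011110011111→1 (0)
 80  1100101010111100111110→1 (1)
 81  1001010101111001111101→1 (0)
 82  0010101011110011111010→0 (0)
 83  0101010111100111110100→0 (0)
 84  1010101111001111101000→1 (1)
 85  0101011110011111010001→0 (1)
 86  1010111100111110100011→1 (0)
 87  0101111001111101000110→0 (0)
 88  1011110011111010001100→1 (1)
 89  0111100111110100011001→0 (1)
 90  1111001111101000110011→1 (0)
 91  1110011111010001100110→1 (1)
 92  1100111110100011001101→1 (0)
 93  1001111101000110011010→1 (1)
 94  0011111010001100110101→0 (1)
 95  0111110100011001101011→0 (1)
 96  1111101000110011010111→1 (0)
 97  1111010001100110101110→1 (1)
 98  1110100011001101011101→1 (0)
 99  1101000110011010111010→1 (1)
100  1010001100110101110101→1 (0)
101  0100011001101011101010→0 (0)

000101110011010110010000011010001001101110000001001111000100101111111000101000011100101010111100111110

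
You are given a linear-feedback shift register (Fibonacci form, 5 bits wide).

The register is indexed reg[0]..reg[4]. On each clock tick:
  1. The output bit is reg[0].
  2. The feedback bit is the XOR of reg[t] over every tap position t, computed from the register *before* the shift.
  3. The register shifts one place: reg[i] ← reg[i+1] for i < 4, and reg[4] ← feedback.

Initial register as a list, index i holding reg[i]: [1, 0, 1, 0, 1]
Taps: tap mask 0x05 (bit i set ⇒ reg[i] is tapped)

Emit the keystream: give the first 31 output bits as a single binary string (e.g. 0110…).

tick  register→output (feedback)
  0  10101→1 (0)
  1  01010→0 (0)
  2  10100→1 (0)
  3  01000→0 (0)
  4  10000→1 (1)
  5  00001→0 (0)
  6  00010→0 (0)
  7  00100→0 (1)
  8  01001→0 (0)
  9  10010→1 (1)
 10  00101→0 (1)
 11  01011→0 (0)
 12  10110→1 (0)
 13  01100→0 (1)
 14  11001→1 (1)
 15  10011→1 (1)
 16  00111→0 (1)
 17  01111→0 (1)
 18  11111→1 (0)
 19  11110→1 (0)
 20  11100→1 (0)
 21  11000→1 (1)
 22  10001→1 (1)
 23  00011→0 (0)
 24  00110→0 (1)
 25  01101→0 (1)
 26  11011→1 (1)
 27  10111→1 (0)
 28  01110→0 (1)
 29  11101→1 (0)
 30  11010→1 (1)

1010100001001011001111100011011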